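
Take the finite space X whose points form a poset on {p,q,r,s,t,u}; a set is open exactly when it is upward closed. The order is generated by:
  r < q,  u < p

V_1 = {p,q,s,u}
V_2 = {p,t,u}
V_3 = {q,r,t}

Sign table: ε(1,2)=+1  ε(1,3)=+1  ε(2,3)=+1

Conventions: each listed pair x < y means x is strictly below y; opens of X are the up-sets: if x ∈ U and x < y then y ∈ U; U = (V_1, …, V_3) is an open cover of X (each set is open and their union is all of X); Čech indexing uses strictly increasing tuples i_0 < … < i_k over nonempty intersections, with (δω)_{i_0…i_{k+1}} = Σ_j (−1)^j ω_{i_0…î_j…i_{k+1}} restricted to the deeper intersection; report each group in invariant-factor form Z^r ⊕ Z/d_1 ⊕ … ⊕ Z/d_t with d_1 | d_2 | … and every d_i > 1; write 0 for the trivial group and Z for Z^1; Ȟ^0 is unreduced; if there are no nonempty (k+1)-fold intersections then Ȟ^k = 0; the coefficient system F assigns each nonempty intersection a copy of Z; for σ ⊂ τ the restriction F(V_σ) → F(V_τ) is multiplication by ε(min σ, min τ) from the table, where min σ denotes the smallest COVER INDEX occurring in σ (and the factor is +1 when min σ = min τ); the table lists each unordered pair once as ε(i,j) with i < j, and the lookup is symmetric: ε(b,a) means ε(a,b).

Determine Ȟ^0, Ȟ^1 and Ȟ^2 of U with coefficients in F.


Ȟ^0 ≅ Z,  Ȟ^1 ≅ Z,  Ȟ^2 ≅ 0

nonempty overlaps:
  V12={p,u} V13={q} V23={t}
C dims 3,3; δ0: rk 2, SNF 1^2
degree 0: 3−2−0 = 1 → Ȟ^0 ≅ Z
degree 1: 3−0−2 = 1 → Ȟ^1 ≅ Z
degree 2: 0−0−0 = 0 → Ȟ^2 ≅ 0


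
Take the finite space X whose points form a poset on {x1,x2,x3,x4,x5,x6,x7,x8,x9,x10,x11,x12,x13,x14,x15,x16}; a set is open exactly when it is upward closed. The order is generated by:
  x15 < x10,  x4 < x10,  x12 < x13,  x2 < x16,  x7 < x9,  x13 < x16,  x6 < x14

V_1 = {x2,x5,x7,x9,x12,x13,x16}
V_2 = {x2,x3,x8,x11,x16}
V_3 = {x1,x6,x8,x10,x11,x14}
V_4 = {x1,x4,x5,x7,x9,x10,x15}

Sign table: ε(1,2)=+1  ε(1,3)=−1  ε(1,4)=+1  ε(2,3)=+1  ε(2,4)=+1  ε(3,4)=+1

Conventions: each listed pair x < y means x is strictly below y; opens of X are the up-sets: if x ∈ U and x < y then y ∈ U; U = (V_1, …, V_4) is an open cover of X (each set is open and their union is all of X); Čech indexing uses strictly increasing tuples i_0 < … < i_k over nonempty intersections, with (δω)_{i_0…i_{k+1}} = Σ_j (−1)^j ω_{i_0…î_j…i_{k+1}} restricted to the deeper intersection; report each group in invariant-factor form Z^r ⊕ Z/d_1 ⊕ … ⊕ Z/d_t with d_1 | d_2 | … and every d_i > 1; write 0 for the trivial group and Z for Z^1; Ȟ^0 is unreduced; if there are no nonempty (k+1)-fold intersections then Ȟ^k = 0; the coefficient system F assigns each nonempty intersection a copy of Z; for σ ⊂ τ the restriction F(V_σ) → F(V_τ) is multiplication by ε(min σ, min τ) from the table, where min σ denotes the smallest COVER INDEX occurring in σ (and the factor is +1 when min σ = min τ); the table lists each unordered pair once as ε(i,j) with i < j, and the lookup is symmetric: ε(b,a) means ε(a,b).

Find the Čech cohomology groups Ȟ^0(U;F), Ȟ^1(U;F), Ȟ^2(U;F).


Ȟ^0 ≅ Z, Ȟ^1 ≅ Z, Ȟ^2 ≅ 0

intersection data:
  V12={x2,x16} V14={x5,x7,x9} V23={x8,x11} V34={x1,x10}
C dims 4,4; δ0: rk 3, SNF 1^3
Ȟ^0 = (4 − 3) − 0 = 1, so Ȟ^0 ≅ Z
Ȟ^1 = (4 − 0) − 3 = 1, so Ȟ^1 ≅ Z
Ȟ^2 = (0 − 0) − 0 = 0, so Ȟ^2 ≅ 0


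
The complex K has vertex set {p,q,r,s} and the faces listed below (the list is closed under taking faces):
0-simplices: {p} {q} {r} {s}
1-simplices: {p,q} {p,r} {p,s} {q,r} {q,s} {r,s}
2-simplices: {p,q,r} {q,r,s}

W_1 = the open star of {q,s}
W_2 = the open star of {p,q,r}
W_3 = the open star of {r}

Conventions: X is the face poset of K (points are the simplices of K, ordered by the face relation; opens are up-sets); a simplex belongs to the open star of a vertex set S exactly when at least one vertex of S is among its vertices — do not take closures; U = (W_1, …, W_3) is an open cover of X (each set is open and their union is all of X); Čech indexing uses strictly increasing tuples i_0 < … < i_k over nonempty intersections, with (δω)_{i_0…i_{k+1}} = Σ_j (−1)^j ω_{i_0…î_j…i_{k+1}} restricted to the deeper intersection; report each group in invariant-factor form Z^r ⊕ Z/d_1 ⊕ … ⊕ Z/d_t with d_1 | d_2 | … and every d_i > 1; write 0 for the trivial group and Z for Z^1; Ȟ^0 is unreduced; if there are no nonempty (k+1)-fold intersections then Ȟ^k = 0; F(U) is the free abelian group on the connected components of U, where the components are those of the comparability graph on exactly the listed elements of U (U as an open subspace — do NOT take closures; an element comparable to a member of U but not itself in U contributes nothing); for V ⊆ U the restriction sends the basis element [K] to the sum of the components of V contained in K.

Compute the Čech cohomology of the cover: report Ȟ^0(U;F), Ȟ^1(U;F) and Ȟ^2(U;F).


Ȟ^0 = Z, Ȟ^1 = Z and Ȟ^2 = 0

intersection data:
  W1={{q},{s},{p,q},{p,s},{q,r},{q,s},{r,s},{p,q,r},{q,r,s}} W2={{p},{q},{r},{p,q},{p,r},{p,s},{q,r},{q,s},{r,s},{p,q,r},{q,r,s}} W3={{r},{p,r},{q,r},{r,s},{p,q,r},{q,r,s}}
  W12={{q},{p,q},{p,s},{q,r},{q,s},{r,s},{p,q,r},{q,r,s}} W13={{q,r},{r,s},{p,q,r},{q,r,s}} W23={{r},{p,r},{q,r},{r,s},{p,q,r},{q,r,s}}
  W123={{q,r},{r,s},{p,q,r},{q,r,s}}
components per intersection:
  W1: {{q},{s},{p,q},{p,s},{q,r},{q,s},{r,s},{p,q,r},{q,r,s}}
  W2: {{p},{q},{r},{p,q},{p,r},{p,s},{q,r},{q,s},{r,s},{p,q,r},{q,r,s}}
  W3: {{r},{p,r},{q,r},{r,s},{p,q,r},{q,r,s}}
  W12: {{q},{p,q},{q,r},{q,s},{r,s},{p,q,r},{q,r,s}} {{p,s}}
  W13: {{q,r},{r,s},{p,q,r},{q,r,s}}
  W23: {{r},{p,r},{q,r},{r,s},{p,q,r},{q,r,s}}
  W123: {{q,r},{r,s},{p,q,r},{q,r,s}}
C dims 3,4,1; δ0: rk 2, SNF 1^2; δ1: rk 1, SNF 1^1
Ȟ^0 = (3 − 2) − 0 = 1, so Ȟ^0 ≅ Z
Ȟ^1 = (4 − 1) − 2 = 1, so Ȟ^1 ≅ Z
Ȟ^2 = (1 − 0) − 1 = 0, so Ȟ^2 ≅ 0


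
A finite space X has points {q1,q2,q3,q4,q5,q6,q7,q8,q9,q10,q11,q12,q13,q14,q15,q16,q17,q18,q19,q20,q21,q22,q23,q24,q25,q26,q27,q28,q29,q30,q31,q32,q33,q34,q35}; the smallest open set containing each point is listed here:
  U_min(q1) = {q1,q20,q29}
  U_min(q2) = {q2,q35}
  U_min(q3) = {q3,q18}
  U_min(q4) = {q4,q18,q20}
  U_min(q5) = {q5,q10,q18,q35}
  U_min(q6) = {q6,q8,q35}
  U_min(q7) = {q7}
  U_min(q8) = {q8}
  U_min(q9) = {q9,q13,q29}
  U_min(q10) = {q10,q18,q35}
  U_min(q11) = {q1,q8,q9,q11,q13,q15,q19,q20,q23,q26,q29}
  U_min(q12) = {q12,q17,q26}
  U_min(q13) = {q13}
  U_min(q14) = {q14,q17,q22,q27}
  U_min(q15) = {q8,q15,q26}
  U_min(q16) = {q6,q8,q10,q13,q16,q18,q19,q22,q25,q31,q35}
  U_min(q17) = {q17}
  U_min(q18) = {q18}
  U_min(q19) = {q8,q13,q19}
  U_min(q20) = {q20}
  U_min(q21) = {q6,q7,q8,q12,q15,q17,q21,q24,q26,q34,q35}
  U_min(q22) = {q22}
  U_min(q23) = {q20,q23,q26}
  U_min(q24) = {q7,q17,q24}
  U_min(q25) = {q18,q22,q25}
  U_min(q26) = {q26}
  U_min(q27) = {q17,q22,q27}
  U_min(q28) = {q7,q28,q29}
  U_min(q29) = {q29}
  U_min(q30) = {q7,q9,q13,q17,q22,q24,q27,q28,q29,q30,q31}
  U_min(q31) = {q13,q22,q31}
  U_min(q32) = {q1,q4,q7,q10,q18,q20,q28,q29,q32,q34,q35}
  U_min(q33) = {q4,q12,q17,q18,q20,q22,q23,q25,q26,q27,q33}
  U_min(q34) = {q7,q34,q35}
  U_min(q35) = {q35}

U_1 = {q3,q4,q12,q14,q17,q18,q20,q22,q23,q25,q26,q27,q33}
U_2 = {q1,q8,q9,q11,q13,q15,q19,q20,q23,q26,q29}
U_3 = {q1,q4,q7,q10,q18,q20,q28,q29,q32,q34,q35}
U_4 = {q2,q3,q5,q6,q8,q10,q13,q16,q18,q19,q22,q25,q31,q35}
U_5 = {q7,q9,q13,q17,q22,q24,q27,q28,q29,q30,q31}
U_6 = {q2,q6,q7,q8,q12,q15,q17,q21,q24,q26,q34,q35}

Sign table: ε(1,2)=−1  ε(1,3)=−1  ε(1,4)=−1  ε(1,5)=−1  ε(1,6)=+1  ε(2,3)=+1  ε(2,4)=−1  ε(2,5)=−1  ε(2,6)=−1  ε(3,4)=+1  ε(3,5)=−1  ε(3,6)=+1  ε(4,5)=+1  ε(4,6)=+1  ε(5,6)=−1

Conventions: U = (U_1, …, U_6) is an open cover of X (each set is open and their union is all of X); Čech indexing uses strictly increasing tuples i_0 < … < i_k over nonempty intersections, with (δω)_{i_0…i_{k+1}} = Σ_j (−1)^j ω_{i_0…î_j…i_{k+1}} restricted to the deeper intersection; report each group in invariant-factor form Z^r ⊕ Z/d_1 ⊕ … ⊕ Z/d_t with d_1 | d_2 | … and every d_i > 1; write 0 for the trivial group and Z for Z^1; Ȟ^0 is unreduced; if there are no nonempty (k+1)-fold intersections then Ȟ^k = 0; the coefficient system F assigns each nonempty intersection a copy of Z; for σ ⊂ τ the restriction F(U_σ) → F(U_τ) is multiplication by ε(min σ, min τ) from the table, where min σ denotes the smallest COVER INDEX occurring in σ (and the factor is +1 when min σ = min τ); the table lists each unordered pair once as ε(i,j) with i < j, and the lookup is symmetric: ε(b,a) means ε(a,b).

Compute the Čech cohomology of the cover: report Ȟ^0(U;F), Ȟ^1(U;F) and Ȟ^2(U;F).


Ȟ^0 = 0, Ȟ^1 = Z/2, Ȟ^2 = Z

nerve simplices:
  U12={q20,q23,q26} U13={q4,q18,q20} U14={q3,q18,q22,q25} U15={q17,q22,q27} U16={q12,q17,q26} U23={q1,q20,q29} U24={q8,q13,q19} U25={q9,q13,q29} U26={q8,q15,q26} U34={q10,q18,q35} U35={q7,q28,q29} U36={q7,q34,q35} U45={q13,q22,q31} U46={q2,q6,q8,q35} U56={q7,q17,q24}
  U123={q20} U126={q26} U134={q18} U145={q22} U156={q17} U235={q29} U245={q13} U246={q8} U346={q35} U356={q7}
C dims 6,15,10; δ0: rk 6, SNF 1^5·2; δ1: rk 9, SNF 1^9
degree 0: 6−6−0 = 0 → Ȟ^0 ≅ 0
degree 1: 15−9−6 = 0 plus torsion [2] → Ȟ^1 ≅ Z/2
degree 2: 10−0−9 = 1 → Ȟ^2 ≅ Z


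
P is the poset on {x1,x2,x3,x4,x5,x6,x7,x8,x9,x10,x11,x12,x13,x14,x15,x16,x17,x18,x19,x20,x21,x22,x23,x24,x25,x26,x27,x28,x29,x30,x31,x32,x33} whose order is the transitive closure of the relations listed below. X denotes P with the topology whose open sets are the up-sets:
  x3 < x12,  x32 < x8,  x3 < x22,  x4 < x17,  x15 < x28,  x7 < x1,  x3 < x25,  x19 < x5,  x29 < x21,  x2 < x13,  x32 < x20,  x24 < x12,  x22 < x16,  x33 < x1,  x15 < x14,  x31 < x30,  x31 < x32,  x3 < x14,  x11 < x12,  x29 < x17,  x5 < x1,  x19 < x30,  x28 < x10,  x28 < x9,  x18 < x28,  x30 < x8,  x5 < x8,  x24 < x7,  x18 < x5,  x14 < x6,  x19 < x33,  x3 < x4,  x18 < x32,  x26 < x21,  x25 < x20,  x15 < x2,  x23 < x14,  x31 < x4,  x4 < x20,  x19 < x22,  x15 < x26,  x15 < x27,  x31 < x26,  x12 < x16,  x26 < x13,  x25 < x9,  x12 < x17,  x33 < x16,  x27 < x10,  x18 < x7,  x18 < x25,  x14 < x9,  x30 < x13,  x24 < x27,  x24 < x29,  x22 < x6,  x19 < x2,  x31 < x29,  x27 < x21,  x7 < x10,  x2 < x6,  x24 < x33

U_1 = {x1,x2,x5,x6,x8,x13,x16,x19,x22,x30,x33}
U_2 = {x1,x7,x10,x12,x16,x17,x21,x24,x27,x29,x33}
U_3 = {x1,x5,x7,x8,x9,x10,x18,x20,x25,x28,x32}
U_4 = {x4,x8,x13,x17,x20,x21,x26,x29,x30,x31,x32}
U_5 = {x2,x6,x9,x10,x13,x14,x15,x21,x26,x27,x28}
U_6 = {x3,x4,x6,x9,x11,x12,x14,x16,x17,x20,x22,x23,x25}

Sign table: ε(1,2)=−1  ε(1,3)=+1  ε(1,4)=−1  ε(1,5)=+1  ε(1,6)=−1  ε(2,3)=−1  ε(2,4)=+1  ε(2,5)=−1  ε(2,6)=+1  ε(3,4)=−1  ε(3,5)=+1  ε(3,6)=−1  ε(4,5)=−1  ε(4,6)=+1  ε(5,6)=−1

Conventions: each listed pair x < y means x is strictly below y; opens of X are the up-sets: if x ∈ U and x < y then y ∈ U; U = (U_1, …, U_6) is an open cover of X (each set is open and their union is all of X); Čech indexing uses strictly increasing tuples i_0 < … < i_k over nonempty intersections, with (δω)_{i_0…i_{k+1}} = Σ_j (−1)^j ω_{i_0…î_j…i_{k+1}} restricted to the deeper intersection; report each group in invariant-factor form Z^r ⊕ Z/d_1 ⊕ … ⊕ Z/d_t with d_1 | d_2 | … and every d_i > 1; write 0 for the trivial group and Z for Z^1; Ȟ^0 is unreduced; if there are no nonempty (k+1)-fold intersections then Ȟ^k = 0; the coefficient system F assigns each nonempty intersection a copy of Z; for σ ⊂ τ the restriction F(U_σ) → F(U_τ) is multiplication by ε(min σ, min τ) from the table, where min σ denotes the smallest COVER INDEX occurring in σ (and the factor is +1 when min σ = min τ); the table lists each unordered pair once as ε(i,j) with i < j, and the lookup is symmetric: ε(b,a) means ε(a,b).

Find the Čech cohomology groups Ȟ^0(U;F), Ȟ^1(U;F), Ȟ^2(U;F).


nerve simplices:
  U12={x1,x16,x33} U13={x1,x5,x8} U14={x8,x13,x30} U15={x2,x6,x13} U16={x6,x16,x22} U23={x1,x7,x10} U24={x17,x21,x29} U25={x10,x21,x27} U26={x12,x16,x17} U34={x8,x20,x32} U35={x9,x10,x28} U36={x9,x20,x25} U45={x13,x21,x26} U46={x4,x17,x20} U56={x6,x9,x14}
  U123={x1} U126={x16} U134={x8} U145={x13} U156={x6} U235={x10} U245={x21} U246={x17} U346={x20} U356={x9}
C dims 6,15,10; δ0: rk 5, SNF 1^5; δ1: rk 10, SNF 1^9·2
degree 0: 6−5−0 = 1 → Ȟ^0 ≅ Z
degree 1: 15−10−5 = 0 → Ȟ^1 ≅ 0
degree 2: 10−0−10 = 0 plus torsion [2] → Ȟ^2 ≅ Z/2

Ȟ^0 ≅ Z, Ȟ^1 ≅ 0 and Ȟ^2 ≅ Z/2


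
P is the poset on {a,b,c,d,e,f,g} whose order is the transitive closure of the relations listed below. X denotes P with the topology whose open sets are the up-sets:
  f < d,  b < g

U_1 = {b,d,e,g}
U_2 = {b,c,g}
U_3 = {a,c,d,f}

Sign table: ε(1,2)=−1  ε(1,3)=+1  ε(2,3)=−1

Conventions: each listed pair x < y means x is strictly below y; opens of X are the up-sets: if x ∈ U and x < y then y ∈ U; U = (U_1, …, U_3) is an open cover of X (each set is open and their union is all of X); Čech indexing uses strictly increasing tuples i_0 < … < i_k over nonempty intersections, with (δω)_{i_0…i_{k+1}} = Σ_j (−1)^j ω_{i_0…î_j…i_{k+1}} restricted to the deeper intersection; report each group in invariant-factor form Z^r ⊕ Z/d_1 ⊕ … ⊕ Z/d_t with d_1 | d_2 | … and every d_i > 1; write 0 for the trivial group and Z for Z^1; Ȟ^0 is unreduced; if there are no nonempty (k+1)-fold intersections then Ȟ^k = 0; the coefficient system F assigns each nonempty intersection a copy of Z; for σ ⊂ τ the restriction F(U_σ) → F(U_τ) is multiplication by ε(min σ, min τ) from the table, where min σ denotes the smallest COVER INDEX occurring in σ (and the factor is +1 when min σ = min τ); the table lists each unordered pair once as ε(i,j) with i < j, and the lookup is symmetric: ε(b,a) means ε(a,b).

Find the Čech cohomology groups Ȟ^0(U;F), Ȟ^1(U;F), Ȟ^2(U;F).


Ȟ^0(U;F) ≅ Z, Ȟ^1(U;F) ≅ Z and Ȟ^2(U;F) ≅ 0

nerve of the cover:
  U12={b,g} U13={d} U23={c}
C dims 3,3; δ0: rk 2, SNF 1^2
Ȟ^0 = (3 − 2) − 0 = 1, so Ȟ^0 ≅ Z
Ȟ^1 = (3 − 0) − 2 = 1, so Ȟ^1 ≅ Z
Ȟ^2 = (0 − 0) − 0 = 0, so Ȟ^2 ≅ 0


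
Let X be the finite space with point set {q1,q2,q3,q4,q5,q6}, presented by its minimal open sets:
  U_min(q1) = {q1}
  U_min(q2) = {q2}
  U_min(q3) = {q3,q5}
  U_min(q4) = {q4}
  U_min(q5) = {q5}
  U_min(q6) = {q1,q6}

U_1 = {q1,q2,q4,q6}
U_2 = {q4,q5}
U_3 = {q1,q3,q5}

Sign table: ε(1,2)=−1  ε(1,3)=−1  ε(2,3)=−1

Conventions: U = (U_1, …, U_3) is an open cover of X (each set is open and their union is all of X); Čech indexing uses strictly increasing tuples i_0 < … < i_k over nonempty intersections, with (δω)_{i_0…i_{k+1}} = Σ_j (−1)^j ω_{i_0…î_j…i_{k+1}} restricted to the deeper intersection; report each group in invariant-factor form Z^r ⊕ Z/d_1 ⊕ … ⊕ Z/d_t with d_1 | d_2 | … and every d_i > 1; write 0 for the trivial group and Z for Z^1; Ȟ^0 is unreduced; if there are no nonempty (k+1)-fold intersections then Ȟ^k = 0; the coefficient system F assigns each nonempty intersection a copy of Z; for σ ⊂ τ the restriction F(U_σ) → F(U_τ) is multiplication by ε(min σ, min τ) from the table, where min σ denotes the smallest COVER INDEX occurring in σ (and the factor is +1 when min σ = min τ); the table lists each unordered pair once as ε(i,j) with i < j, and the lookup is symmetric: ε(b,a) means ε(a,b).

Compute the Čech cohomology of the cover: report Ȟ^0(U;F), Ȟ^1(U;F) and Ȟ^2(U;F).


Ȟ^0 = 0; Ȟ^1 = Z/2; Ȟ^2 = 0

intersection data:
  U12={q4} U13={q1} U23={q5}
C dims 3,3; δ0: rk 3, SNF 1^2·2
Ȟ^0 = (3 − 3) − 0 = 0, so Ȟ^0 ≅ 0
Ȟ^1 = (3 − 0) − 3 = 0 plus torsion [2], so Ȟ^1 ≅ Z/2
Ȟ^2 = (0 − 0) − 0 = 0, so Ȟ^2 ≅ 0


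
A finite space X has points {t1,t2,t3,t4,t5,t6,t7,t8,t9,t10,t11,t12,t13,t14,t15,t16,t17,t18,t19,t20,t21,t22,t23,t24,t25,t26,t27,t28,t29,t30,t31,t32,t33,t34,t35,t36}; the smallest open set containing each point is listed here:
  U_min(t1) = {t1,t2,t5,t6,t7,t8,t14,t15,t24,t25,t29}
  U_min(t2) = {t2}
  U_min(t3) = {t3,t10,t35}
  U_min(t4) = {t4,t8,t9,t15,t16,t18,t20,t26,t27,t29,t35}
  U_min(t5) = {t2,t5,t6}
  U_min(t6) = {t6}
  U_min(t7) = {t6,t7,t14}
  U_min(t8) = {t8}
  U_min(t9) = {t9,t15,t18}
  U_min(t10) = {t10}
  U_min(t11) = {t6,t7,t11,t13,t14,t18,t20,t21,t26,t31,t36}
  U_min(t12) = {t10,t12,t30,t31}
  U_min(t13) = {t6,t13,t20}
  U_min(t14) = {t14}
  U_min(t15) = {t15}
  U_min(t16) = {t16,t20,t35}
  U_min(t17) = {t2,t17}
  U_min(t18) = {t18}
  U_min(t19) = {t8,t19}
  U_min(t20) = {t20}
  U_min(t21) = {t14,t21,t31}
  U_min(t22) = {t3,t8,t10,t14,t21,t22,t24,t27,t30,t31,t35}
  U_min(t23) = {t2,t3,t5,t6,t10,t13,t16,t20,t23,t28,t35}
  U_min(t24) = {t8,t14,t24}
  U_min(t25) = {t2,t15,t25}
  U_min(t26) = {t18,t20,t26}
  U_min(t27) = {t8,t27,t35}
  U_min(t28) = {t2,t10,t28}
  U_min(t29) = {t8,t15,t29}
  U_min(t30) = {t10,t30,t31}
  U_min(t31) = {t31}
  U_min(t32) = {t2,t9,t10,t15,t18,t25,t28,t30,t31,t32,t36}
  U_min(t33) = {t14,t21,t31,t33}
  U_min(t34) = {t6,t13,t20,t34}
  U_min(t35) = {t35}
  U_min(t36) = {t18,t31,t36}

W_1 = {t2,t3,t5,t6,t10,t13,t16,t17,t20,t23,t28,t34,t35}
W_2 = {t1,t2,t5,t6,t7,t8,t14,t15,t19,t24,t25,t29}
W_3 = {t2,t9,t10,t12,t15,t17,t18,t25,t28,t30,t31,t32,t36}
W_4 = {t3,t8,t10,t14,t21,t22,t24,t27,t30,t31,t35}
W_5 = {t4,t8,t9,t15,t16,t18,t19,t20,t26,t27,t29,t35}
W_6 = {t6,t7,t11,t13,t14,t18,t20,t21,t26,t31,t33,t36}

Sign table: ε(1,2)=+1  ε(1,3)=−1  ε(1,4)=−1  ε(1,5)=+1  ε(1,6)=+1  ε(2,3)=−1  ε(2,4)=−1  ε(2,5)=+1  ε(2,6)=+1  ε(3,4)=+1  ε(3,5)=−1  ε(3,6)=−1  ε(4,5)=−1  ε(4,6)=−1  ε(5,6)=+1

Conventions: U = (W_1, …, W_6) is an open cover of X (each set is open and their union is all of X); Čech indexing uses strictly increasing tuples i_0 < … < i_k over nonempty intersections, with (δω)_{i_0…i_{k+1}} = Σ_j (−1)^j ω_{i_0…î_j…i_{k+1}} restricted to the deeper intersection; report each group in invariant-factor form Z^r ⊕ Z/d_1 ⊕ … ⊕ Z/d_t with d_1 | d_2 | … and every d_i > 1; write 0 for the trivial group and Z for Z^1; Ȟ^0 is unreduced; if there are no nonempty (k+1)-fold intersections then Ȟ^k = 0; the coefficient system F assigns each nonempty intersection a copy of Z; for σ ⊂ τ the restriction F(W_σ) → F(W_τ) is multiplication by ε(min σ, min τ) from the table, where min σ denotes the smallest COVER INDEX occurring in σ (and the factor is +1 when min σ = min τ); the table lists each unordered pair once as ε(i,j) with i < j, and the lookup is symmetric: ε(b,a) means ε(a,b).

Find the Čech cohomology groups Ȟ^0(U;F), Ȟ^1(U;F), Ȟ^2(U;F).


nonempty intersections:
  W12={t2,t5,t6} W13={t2,t10,t17,t28} W14={t3,t10,t35} W15={t16,t20,t35} W16={t6,t13,t20} W23={t2,t15,t25} W24={t8,t14,t24} W25={t8,t15,t19,t29} W26={t6,t7,t14} W34={t10,t30,t31} W35={t9,t15,t18} W36={t18,t31,t36} W45={t8,t27,t35} W46={t14,t21,t31} W56={t18,t20,t26}
  W123={t2} W126={t6} W134={t10} W145={t35} W156={t20} W235={t15} W245={t8} W246={t14} W346={t31} W356={t18}
C dims 6,15,10; δ0: rk 5, SNF 1^5; δ1: rk 10, SNF 1^9·2
Ȟ^0: (6−5)−0=1 ⇒ Z
Ȟ^1: (15−10)−5=0 ⇒ 0
Ȟ^2: (10−0)−10=0 plus torsion [2] ⇒ Z/2

Ȟ^0(U;F) ≅ Z, Ȟ^1(U;F) ≅ 0, Ȟ^2(U;F) ≅ Z/2


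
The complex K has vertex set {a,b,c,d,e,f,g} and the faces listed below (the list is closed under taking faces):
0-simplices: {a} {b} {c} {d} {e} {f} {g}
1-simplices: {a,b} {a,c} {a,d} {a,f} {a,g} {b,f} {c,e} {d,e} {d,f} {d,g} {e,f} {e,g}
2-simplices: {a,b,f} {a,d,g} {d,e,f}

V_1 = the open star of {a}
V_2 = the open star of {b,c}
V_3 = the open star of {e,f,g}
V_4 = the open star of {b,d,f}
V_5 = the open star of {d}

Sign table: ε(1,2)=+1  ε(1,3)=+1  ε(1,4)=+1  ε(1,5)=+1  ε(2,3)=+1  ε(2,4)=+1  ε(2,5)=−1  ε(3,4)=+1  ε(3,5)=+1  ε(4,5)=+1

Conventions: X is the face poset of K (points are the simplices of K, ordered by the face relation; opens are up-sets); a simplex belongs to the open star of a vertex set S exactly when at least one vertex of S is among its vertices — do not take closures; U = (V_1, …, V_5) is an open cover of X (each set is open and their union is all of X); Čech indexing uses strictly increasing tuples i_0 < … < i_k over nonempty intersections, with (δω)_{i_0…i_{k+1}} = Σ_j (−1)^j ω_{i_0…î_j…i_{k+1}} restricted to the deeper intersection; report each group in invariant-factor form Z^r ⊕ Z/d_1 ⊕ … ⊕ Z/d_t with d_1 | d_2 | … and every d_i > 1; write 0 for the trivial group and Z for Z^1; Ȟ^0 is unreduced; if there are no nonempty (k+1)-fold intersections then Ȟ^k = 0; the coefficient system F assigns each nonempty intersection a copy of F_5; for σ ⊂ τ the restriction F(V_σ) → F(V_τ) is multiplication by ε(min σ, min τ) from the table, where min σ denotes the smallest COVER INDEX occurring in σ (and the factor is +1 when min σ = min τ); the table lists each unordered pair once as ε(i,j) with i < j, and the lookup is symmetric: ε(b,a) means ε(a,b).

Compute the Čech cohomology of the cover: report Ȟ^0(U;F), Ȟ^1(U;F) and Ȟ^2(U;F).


Ȟ^0 = Z/5,  Ȟ^1 = 0,  Ȟ^2 = 0

cover nerve:
  V1={{a},{a,b},{a,c},{a,d},{a,f},{a,g},{a,b,f},{a,d,g}} V2={{b},{c},{a,b},{a,c},{b,f},{c,e},{a,b,f}} V3={{e},{f},{g},{a,f},{a,g},{b,f},{c,e},{d,e},{d,f},{d,g},{e,f},{e,g},{a,b,f},{a,d,g},{d,e,f}} V4={{b},{d},{f},{a,b},{a,d},{a,f},{b,f},{d,e},{d,f},{d,g},{e,f},{a,b,f},{a,d,g},{d,e,f}} V5={{d},{a,d},{d,e},{d,f},{d,g},{a,d,g},{d,e,f}}
  V12={{a,b},{a,c},{a,b,f}} V13={{a,f},{a,g},{a,b,f},{a,d,g}} V14={{a,b},{a,d},{a,f},{a,b,f},{a,d,g}} V15={{a,d},{a,d,g}} V23={{b,f},{c,e},{a,b,f}} V24={{b},{a,b},{b,f},{a,b,f}} V34={{f},{a,f},{b,f},{d,e},{d,f},{d,g},{e,f},{a,b,f},{a,d,g},{d,e,f}} V35={{d,e},{d,f},{d,g},{a,d,g},{d,e,f}} V45={{d},{a,d},{d,e},{d,f},{d,g},{a,d,g},{d,e,f}}
  V123={{a,b,f}} V124={{a,b},{a,b,f}} V134={{a,f},{a,b,f},{a,d,g}} V135={{a,d,g}} V145={{a,d},{a,d,g}} V234={{b,f},{a,b,f}} V345={{d,e},{d,f},{d,g},{a,d,g},{d,e,f}}
  V1234={{a,b,f}} V1345={{a,d,g}}
C dims 5,9,7,2; δ0: rk_F5 4; δ1: rk_F5 5; δ2: rk_F5 2
Ȟ^0: (5−4)−0=1 ⇒ Z/5
Ȟ^1: (9−5)−4=0 ⇒ 0
Ȟ^2: (7−2)−5=0 ⇒ 0


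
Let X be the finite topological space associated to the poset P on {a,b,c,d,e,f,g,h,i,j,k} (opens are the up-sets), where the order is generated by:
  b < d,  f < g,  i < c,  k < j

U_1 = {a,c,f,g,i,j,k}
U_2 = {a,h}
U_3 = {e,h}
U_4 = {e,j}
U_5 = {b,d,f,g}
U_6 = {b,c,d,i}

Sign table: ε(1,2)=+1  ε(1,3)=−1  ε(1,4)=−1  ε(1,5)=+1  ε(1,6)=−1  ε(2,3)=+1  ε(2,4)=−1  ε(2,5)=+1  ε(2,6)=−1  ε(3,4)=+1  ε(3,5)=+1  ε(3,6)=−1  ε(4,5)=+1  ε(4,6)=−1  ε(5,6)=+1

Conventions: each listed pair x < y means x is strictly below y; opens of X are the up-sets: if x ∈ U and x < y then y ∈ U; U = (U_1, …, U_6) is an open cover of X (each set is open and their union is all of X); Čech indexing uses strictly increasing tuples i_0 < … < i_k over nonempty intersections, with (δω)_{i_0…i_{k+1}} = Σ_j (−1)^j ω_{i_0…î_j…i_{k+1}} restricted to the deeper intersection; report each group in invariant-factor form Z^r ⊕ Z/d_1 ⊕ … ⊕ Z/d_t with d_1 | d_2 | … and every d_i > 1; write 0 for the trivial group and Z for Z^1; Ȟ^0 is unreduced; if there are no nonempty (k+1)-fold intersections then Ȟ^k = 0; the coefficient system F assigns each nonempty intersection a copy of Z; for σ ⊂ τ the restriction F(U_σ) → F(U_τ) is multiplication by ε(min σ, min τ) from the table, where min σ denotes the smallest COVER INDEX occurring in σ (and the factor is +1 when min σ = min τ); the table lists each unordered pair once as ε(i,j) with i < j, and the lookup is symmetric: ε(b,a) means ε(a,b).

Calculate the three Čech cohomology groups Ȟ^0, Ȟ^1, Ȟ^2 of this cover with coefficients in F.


intersection data:
  U12={a} U14={j} U15={f,g} U16={c,i} U23={h} U34={e} U56={b,d}
C dims 6,7; δ0: rk 6, SNF 1^5·2
Ȟ^0 = (6 − 6) − 0 = 0, so Ȟ^0 ≅ 0
Ȟ^1 = (7 − 0) − 6 = 1 plus torsion [2], so Ȟ^1 ≅ Z ⊕ Z/2
Ȟ^2 = (0 − 0) − 0 = 0, so Ȟ^2 ≅ 0

Ȟ^0 = 0, Ȟ^1 = Z ⊕ Z/2 and Ȟ^2 = 0


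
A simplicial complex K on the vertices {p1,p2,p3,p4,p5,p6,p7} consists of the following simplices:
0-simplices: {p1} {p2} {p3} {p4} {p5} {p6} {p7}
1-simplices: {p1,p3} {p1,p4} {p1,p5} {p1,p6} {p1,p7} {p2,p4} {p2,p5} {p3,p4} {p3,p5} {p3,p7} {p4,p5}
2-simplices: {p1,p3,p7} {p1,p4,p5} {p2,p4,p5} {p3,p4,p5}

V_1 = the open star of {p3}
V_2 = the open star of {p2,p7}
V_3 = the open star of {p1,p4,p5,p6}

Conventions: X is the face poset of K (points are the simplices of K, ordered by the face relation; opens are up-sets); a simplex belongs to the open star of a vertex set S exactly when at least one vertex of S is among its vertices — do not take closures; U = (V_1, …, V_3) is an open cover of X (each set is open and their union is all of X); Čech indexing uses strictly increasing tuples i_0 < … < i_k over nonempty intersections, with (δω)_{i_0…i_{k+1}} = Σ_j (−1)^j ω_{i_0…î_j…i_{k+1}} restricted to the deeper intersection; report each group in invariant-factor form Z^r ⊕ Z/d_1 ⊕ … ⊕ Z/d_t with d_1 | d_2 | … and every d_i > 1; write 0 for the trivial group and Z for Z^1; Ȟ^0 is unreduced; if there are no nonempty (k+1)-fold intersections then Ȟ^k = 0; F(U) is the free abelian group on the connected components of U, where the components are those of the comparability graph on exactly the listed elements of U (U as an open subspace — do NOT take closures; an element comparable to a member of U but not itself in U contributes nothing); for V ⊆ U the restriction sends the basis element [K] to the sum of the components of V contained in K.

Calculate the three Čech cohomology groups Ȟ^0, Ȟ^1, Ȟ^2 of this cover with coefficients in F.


Ȟ^0(U;F) ≅ Z, Ȟ^1(U;F) ≅ Z, Ȟ^2(U;F) ≅ 0

intersection data:
  V1={{p3},{p1,p3},{p3,p4},{p3,p5},{p3,p7},{p1,p3,p7},{p3,p4,p5}} V2={{p2},{p7},{p1,p7},{p2,p4},{p2,p5},{p3,p7},{p1,p3,p7},{p2,p4,p5}} V3={{p1},{p4},{p5},{p6},{p1,p3},{p1,p4},{p1,p5},{p1,p6},{p1,p7},{p2,p4},{p2,p5},{p3,p4},{p3,p5},{p4,p5},{p1,p3,p7},{p1,p4,p5},{p2,p4,p5},{p3,p4,p5}}
  V12={{p3,p7},{p1,p3,p7}} V13={{p1,p3},{p3,p4},{p3,p5},{p1,p3,p7},{p3,p4,p5}} V23={{p1,p7},{p2,p4},{p2,p5},{p1,p3,p7},{p2,p4,p5}}
  V123={{p1,p3,p7}}
components per intersection:
  V1: {{p3},{p1,p3},{p3,p4},{p3,p5},{p3,p7},{p1,p3,p7},{p3,p4,p5}}
  V2: {{p2},{p2,p4},{p2,p5},{p2,p4,p5}} {{p7},{p1,p7},{p3,p7},{p1,p3,p7}}
  V3: {{p1},{p4},{p5},{p6},{p1,p3},{p1,p4},{p1,p5},{p1,p6},{p1,p7},{p2,p4},{p2,p5},{p3,p4},{p3,p5},{p4,p5},{p1,p3,p7},{p1,p4,p5},{p2,p4,p5},{p3,p4,p5}}
  V12: {{p3,p7},{p1,p3,p7}}
  V13: {{p1,p3},{p1,p3,p7}} {{p3,p4},{p3,p5},{p3,p4,p5}}
  V23: {{p1,p7},{p1,p3,p7}} {{p2,p4},{p2,p5},{p2,p4,p5}}
  V123: {{p1,p3,p7}}
C dims 4,5,1; δ0: rk 3, SNF 1^3; δ1: rk 1, SNF 1^1
Ȟ^0 = (4 − 3) − 0 = 1, so Ȟ^0 ≅ Z
Ȟ^1 = (5 − 1) − 3 = 1, so Ȟ^1 ≅ Z
Ȟ^2 = (1 − 0) − 1 = 0, so Ȟ^2 ≅ 0


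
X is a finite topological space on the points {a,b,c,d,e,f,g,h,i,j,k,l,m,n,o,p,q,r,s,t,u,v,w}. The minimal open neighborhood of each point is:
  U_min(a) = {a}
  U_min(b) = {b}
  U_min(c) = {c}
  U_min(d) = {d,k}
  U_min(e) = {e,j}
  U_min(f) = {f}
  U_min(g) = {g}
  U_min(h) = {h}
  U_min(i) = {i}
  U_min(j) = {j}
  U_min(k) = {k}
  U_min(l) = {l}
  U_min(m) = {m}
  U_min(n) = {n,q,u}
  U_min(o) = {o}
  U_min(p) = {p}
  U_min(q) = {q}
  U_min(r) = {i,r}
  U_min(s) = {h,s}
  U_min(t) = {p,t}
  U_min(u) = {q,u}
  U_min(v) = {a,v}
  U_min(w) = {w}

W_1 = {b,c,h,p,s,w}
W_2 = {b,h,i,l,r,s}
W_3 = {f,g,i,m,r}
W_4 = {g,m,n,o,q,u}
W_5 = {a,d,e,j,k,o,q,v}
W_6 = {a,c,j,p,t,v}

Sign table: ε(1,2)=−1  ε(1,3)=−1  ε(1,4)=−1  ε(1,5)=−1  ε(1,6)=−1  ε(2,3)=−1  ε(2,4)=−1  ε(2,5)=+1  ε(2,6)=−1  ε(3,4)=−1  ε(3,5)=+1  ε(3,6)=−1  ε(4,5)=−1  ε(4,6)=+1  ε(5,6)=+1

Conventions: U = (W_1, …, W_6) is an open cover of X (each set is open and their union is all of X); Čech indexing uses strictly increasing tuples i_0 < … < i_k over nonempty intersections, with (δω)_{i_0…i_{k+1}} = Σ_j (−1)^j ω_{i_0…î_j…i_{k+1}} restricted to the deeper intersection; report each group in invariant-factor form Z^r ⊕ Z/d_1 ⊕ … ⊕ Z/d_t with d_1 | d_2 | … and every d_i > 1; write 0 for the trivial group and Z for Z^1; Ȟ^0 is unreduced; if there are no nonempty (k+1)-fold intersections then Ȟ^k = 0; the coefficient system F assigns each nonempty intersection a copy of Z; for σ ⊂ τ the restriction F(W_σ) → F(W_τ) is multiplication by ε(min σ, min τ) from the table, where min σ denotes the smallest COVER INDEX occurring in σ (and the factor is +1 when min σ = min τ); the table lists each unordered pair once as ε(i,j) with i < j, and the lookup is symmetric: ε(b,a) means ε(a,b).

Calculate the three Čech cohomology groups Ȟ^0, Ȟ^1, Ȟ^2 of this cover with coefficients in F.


Ȟ^0(U;F) ≅ 0, Ȟ^1(U;F) ≅ Z/2, Ȟ^2(U;F) ≅ 0

nonempty overlaps:
  W12={b,h,s} W16={c,p} W23={i,r} W34={g,m} W45={o,q} W56={a,j,v}
C dims 6,6; δ0: rk 6, SNF 1^5·2
degree 0: 6−6−0 = 0 → Ȟ^0 ≅ 0
degree 1: 6−0−6 = 0 plus torsion [2] → Ȟ^1 ≅ Z/2
degree 2: 0−0−0 = 0 → Ȟ^2 ≅ 0


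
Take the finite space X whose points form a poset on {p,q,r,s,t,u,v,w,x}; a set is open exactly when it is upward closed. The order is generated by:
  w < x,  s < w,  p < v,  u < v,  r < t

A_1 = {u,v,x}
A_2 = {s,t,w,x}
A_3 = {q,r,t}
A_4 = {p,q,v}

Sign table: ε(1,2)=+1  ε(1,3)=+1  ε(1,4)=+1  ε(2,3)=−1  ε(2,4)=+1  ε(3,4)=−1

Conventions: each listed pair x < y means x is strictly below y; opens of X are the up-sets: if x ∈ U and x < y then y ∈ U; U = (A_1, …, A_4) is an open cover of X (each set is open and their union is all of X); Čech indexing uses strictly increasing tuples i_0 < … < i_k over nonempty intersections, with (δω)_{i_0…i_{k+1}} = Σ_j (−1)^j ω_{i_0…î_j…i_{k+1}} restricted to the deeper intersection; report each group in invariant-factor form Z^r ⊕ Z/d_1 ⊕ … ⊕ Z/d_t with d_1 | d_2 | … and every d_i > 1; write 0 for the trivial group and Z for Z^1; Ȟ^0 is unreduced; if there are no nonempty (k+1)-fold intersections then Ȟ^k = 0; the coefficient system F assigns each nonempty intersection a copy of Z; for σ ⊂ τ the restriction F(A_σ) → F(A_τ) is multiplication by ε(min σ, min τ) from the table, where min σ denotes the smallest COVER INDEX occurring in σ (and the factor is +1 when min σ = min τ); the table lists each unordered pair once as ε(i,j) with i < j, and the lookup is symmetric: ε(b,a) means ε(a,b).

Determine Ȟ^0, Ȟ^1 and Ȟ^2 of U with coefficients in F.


nerve of the cover:
  A12={x} A14={v} A23={t} A34={q}
C dims 4,4; δ0: rk 3, SNF 1^3
Ȟ^0 = (4 − 3) − 0 = 1, so Ȟ^0 ≅ Z
Ȟ^1 = (4 − 0) − 3 = 1, so Ȟ^1 ≅ Z
Ȟ^2 = (0 − 0) − 0 = 0, so Ȟ^2 ≅ 0

Ȟ^0 ≅ Z, Ȟ^1 ≅ Z and Ȟ^2 ≅ 0


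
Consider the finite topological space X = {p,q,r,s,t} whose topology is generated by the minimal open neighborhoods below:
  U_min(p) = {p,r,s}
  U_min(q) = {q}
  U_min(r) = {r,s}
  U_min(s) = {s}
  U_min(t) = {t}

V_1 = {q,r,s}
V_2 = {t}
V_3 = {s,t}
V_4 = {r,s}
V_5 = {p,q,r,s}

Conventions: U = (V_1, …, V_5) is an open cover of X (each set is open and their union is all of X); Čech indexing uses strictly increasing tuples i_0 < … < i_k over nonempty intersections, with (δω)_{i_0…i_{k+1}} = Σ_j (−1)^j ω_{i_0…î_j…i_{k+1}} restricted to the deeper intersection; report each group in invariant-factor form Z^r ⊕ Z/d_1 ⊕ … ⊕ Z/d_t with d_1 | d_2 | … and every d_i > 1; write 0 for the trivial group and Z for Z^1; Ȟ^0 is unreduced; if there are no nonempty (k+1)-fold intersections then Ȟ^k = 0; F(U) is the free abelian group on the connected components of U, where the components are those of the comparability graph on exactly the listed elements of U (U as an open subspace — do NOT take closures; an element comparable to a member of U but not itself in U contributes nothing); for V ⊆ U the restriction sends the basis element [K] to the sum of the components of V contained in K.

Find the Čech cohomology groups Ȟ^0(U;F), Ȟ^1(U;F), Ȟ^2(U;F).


nerve simplices:
  V13={s} V14={r,s} V15={q,r,s} V23={t} V34={s} V35={s} V45={r,s}
  V134={s} V135={s} V145={r,s} V345={s}
  V1345={s}
components per intersection:
  V1: {q} {r,s}
  V2: {t}
  V3: {s} {t}
  V4: {r,s}
  V5: {p,r,s} {q}
  V13: {s}
  V14: {r,s}
  V15: {q} {r,s}
  V23: {t}
  V34: {s}
  V35: {s}
  V45: {r,s}
  V134: {s}
  V135: {s}
  V145: {r,s}
  V345: {s}
  V1345: {s}
C dims 8,8,4,1; δ0: rk 5, SNF 1^5; δ1: rk 3, SNF 1^3; δ2: rk 1, SNF 1^1
degree 0: 8−5−0 = 3 → Ȟ^0 ≅ Z^3
degree 1: 8−3−5 = 0 → Ȟ^1 ≅ 0
degree 2: 4−1−3 = 0 → Ȟ^2 ≅ 0

Ȟ^0 ≅ Z^3, Ȟ^1 ≅ 0 and Ȟ^2 ≅ 0


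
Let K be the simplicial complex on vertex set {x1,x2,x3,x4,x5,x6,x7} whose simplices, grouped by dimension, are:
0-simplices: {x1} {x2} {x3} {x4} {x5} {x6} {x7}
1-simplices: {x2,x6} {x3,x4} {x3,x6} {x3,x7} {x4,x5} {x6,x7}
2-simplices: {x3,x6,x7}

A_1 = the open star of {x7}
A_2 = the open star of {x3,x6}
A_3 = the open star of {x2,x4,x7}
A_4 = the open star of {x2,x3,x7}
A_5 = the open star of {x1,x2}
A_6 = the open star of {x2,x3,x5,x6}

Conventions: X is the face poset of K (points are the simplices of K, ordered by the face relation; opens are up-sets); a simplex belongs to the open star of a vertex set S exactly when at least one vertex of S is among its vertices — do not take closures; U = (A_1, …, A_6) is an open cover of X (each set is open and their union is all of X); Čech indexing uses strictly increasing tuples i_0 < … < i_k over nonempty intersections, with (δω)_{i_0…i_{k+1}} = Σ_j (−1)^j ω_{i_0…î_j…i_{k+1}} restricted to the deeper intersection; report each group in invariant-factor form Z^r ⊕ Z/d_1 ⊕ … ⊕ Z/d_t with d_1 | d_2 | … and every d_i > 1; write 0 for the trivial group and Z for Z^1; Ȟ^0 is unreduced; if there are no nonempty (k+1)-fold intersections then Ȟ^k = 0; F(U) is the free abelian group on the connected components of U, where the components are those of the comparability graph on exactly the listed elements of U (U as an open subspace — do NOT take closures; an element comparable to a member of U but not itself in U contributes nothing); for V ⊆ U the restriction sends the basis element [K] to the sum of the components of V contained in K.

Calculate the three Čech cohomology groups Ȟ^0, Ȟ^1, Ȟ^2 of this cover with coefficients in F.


intersection data:
  A1={{x7},{x3,x7},{x6,x7},{x3,x6,x7}} A2={{x3},{x6},{x2,x6},{x3,x4},{x3,x6},{x3,x7},{x6,x7},{x3,x6,x7}} A3={{x2},{x4},{x7},{x2,x6},{x3,x4},{x3,x7},{x4,x5},{x6,x7},{x3,x6,x7}} A4={{x2},{x3},{x7},{x2,x6},{x3,x4},{x3,x6},{x3,x7},{x6,x7},{x3,x6,x7}} A5={{x1},{x2},{x2,x6}} A6={{x2},{x3},{x5},{x6},{x2,x6},{x3,x4},{x3,x6},{x3,x7},{x4,x5},{x6,x7},{x3,x6,x7}}
  A12={{x3,x7},{x6,x7},{x3,x6,x7}} A13={{x7},{x3,x7},{x6,x7},{x3,x6,x7}} A14={{x7},{x3,x7},{x6,x7},{x3,x6,x7}} A16={{x3,x7},{x6,x7},{x3,x6,x7}} A23={{x2,x6},{x3,x4},{x3,x7},{x6,x7},{x3,x6,x7}} A24={{x3},{x2,x6},{x3,x4},{x3,x6},{x3,x7},{x6,x7},{x3,x6,x7}} A25={{x2,x6}} A26={{x3},{x6},{x2,x6},{x3,x4},{x3,x6},{x3,x7},{x6,x7},{x3,x6,x7}} A34={{x2},{x7},{x2,x6},{x3,x4},{x3,x7},{x6,x7},{x3,x6,x7}} A35={{x2},{x2,x6}} A36={{x2},{x2,x6},{x3,x4},{x3,x7},{x4,x5},{x6,x7},{x3,x6,x7}} A45={{x2},{x2,x6}} A46={{x2},{x3},{x2,x6},{x3,x4},{x3,x6},{x3,x7},{x6,x7},{x3,x6,x7}} A56={{x2},{x2,x6}}
  A123={{x3,x7},{x6,x7},{x3,x6,x7}} A124={{x3,x7},{x6,x7},{x3,x6,x7}} A126={{x3,x7},{x6,x7},{x3,x6,x7}} A134={{x7},{x3,x7},{x6,x7},{x3,x6,x7}} A136={{x3,x7},{x6,x7},{x3,x6,x7}} A146={{x3,x7},{x6,x7},{x3,x6,x7}} A234={{x2,x6},{x3,x4},{x3,x7},{x6,x7},{x3,x6,x7}} A235={{x2,x6}} A236={{x2,x6},{x3,x4},{x3,x7},{x6,x7},{x3,x6,x7}} A245={{x2,x6}} A246={{x3},{x2,x6},{x3,x4},{x3,x6},{x3,x7},{x6,x7},{x3,x6,x7}} A256={{x2,x6}} A345={{x2},{x2,x6}} A346={{x2},{x2,x6},{x3,x4},{x3,x7},{x6,x7},{x3,x6,x7}} A356={{x2},{x2,x6}} A456={{x2},{x2,x6}}
  A1234={{x3,x7},{x6,x7},{x3,x6,x7}} A1236={{x3,x7},{x6,x7},{x3,x6,x7}} A1246={{x3,x7},{x6,x7},{x3,x6,x7}} A1346={{x3,x7},{x6,x7},{x3,x6,x7}} A2345={{x2,x6}} A2346={{x2,x6},{x3,x4},{x3,x7},{x6,x7},{x3,x6,x7}} A2356={{x2,x6}} A2456={{x2,x6}} A3456={{x2},{x2,x6}}
  A12346={{x3,x7},{x6,x7},{x3,x6,x7}} A23456={{x2,x6}}
components per intersection:
  A1: {{x7},{x3,x7},{x6,x7},{x3,x6,x7}}
  A2: {{x3},{x6},{x2,x6},{x3,x4},{x3,x6},{x3,x7},{x6,x7},{x3,x6,x7}}
  A3: {{x2},{x2,x6}} {{x4},{x3,x4},{x4,x5}} {{x7},{x3,x7},{x6,x7},{x3,x6,x7}}
  A4: {{x2},{x2,x6}} {{x3},{x7},{x3,x4},{x3,x6},{x3,x7},{x6,x7},{x3,x6,x7}}
  A5: {{x1}} {{x2},{x2,x6}}
  A6: {{x2},{x3},{x6},{x2,x6},{x3,x4},{x3,x6},{x3,x7},{x6,x7},{x3,x6,x7}} {{x5},{x4,x5}}
  A12: {{x3,x7},{x6,x7},{x3,x6,x7}}
  A13: {{x7},{x3,x7},{x6,x7},{x3,x6,x7}}
  A14: {{x7},{x3,x7},{x6,x7},{x3,x6,x7}}
  A16: {{x3,x7},{x6,x7},{x3,x6,x7}}
  A23: {{x2,x6}} {{x3,x4}} {{x3,x7},{x6,x7},{x3,x6,x7}}
  A24: {{x3},{x3,x4},{x3,x6},{x3,x7},{x6,x7},{x3,x6,x7}} {{x2,x6}}
  A25: {{x2,x6}}
  A26: {{x3},{x6},{x2,x6},{x3,x4},{x3,x6},{x3,x7},{x6,x7},{x3,x6,x7}}
  A34: {{x2},{x2,x6}} {{x7},{x3,x7},{x6,x7},{x3,x6,x7}} {{x3,x4}}
  A35: {{x2},{x2,x6}}
  A36: {{x2},{x2,x6}} {{x3,x4}} {{x3,x7},{x6,x7},{x3,x6,x7}} {{x4,x5}}
  A45: {{x2},{x2,x6}}
  A46: {{x2},{x2,x6}} {{x3},{x3,x4},{x3,x6},{x3,x7},{x6,x7},{x3,x6,x7}}
  A56: {{x2},{x2,x6}}
  A123: {{x3,x7},{x6,x7},{x3,x6,x7}}
  A124: {{x3,x7},{x6,x7},{x3,x6,x7}}
  A126: {{x3,x7},{x6,x7},{x3,x6,x7}}
  A134: {{x7},{x3,x7},{x6,x7},{x3,x6,x7}}
  A136: {{x3,x7},{x6,x7},{x3,x6,x7}}
  A146: {{x3,x7},{x6,x7},{x3,x6,x7}}
  A234: {{x2,x6}} {{x3,x4}} {{x3,x7},{x6,x7},{x3,x6,x7}}
  A235: {{x2,x6}}
  A236: {{x2,x6}} {{x3,x4}} {{x3,x7},{x6,x7},{x3,x6,x7}}
  A245: {{x2,x6}}
  A246: {{x3},{x3,x4},{x3,x6},{x3,x7},{x6,x7},{x3,x6,x7}} {{x2,x6}}
  A256: {{x2,x6}}
  A345: {{x2},{x2,x6}}
  A346: {{x2},{x2,x6}} {{x3,x4}} {{x3,x7},{x6,x7},{x3,x6,x7}}
  A356: {{x2},{x2,x6}}
  A456: {{x2},{x2,x6}}
  A1234: {{x3,x7},{x6,x7},{x3,x6,x7}}
  A1236: {{x3,x7},{x6,x7},{x3,x6,x7}}
  A1246: {{x3,x7},{x6,x7},{x3,x6,x7}}
  A1346: {{x3,x7},{x6,x7},{x3,x6,x7}}
  A2345: {{x2,x6}}
  A2346: {{x2,x6}} {{x3,x4}} {{x3,x7},{x6,x7},{x3,x6,x7}}
  A2356: {{x2,x6}}
  A2456: {{x2,x6}}
  A3456: {{x2},{x2,x6}}
  A12346: {{x3,x7},{x6,x7},{x3,x6,x7}}
  A23456: {{x2,x6}}
C dims 11,23,23,11; δ0: rk 9, SNF 1^9; δ1: rk 14, SNF 1^14; δ2: rk 9, SNF 1^9
Ȟ^0 = (11 − 9) − 0 = 2, so Ȟ^0 ≅ Z^2
Ȟ^1 = (23 − 14) − 9 = 0, so Ȟ^1 ≅ 0
Ȟ^2 = (23 − 9) − 14 = 0, so Ȟ^2 ≅ 0

Ȟ^0 ≅ Z^2, Ȟ^1 ≅ 0, Ȟ^2 ≅ 0


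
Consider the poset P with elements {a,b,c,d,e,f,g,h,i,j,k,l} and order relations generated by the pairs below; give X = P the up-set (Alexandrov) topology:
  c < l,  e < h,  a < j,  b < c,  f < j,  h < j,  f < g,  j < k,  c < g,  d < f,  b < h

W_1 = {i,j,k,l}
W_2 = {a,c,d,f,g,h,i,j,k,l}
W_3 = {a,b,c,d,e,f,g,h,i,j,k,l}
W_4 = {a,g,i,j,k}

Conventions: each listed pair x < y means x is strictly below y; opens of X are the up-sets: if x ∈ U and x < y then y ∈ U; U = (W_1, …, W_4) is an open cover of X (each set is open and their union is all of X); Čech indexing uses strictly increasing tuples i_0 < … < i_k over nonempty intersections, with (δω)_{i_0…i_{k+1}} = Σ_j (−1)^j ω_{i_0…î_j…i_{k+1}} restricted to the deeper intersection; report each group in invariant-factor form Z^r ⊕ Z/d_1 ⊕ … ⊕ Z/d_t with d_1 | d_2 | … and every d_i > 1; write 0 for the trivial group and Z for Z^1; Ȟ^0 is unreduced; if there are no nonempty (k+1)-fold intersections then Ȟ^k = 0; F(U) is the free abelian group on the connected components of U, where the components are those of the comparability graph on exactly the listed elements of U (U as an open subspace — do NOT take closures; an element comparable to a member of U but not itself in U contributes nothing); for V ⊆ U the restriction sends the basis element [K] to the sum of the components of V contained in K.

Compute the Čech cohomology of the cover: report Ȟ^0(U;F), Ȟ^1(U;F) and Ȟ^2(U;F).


nonempty intersections:
  W12={i,j,k,l} W13={i,j,k,l} W14={i,j,k} W23={a,c,d,f,g,h,i,j,k,l} W24={a,g,i,j,k} W34={a,g,i,j,k}
  W123={i,j,k,l} W124={i,j,k} W134={i,j,k} W234={a,g,i,j,k}
  W1234={i,j,k}
components per intersection:
  W1: {i} {j,k} {l}
  W2: {a,c,d,f,g,h,j,k,l} {i}
  W3: {a,b,c,d,e,f,g,h,j,k,l} {i}
  W4: {a,j,k} {g} {i}
  W12: {i} {j,k} {l}
  W13: {i} {j,k} {l}
  W14: {i} {j,k}
  W23: {a,c,d,f,g,h,j,k,l} {i}
  W24: {a,j,k} {g} {i}
  W34: {a,j,k} {g} {i}
  W123: {i} {j,k} {l}
  W124: {i} {j,k}
  W134: {i} {j,k}
  W234: {a,j,k} {g} {i}
  W1234: {i} {j,k}
C dims 10,16,10,2; δ0: rk 8, SNF 1^8; δ1: rk 8, SNF 1^8; δ2: rk 2, SNF 1^2
Ȟ^0: (10−8)−0=2 ⇒ Z^2
Ȟ^1: (16−8)−8=0 ⇒ 0
Ȟ^2: (10−2)−8=0 ⇒ 0

Ȟ^0 = Z^2,  Ȟ^1 = 0,  Ȟ^2 = 0
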